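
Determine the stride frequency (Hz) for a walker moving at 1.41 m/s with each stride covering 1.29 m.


f = v / stride_length
f = 1.41 / 1.29
f = 1.0930


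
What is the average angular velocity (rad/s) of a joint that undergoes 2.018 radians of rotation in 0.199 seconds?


omega = delta_theta / delta_t
omega = 2.018 / 0.199
omega = 10.1407


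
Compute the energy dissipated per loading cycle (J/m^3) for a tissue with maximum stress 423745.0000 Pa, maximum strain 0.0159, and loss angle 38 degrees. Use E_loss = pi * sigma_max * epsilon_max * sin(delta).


E_loss = pi * sigma_max * epsilon_max * sin(delta)
delta = 38 deg = 0.6632 rad
sin(delta) = 0.6157
E_loss = pi * 423745.0000 * 0.0159 * 0.6157
E_loss = 13031.4746


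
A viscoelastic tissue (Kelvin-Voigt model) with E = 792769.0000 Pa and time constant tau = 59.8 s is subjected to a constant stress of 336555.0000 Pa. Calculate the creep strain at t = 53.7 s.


epsilon(t) = (sigma/E) * (1 - exp(-t/tau))
sigma/E = 336555.0000 / 792769.0000 = 0.4245
exp(-t/tau) = exp(-53.7 / 59.8) = 0.4074
epsilon = 0.4245 * (1 - 0.4074)
epsilon = 0.2516


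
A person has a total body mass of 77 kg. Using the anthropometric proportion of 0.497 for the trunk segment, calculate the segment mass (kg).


m_segment = body_mass * fraction
m_segment = 77 * 0.497
m_segment = 38.2690


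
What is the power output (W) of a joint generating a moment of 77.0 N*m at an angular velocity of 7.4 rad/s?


P = M * omega
P = 77.0 * 7.4
P = 569.8000


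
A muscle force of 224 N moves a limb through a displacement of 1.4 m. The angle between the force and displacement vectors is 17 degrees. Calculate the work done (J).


W = F * d * cos(theta)
theta = 17 deg = 0.2967 rad
cos(theta) = 0.9563
W = 224 * 1.4 * 0.9563
W = 299.8972


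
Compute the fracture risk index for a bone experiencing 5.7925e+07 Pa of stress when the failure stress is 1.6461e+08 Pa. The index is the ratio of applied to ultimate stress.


FRI = applied / ultimate
FRI = 5.7925e+07 / 1.6461e+08
FRI = 0.3519


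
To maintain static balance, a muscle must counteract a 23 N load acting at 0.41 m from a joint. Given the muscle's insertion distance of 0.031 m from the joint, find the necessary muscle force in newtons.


F_muscle = W * d_load / d_muscle
F_muscle = 23 * 0.41 / 0.031
Numerator = 9.4300
F_muscle = 304.1935


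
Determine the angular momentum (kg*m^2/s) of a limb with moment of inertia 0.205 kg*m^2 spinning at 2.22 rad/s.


L = I * omega
L = 0.205 * 2.22
L = 0.4551


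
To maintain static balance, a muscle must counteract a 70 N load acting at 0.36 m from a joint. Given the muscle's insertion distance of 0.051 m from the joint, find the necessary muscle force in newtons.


F_muscle = W * d_load / d_muscle
F_muscle = 70 * 0.36 / 0.051
Numerator = 25.2000
F_muscle = 494.1176


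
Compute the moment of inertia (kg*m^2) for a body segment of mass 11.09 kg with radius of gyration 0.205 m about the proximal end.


I = m * k^2
I = 11.09 * 0.205^2
k^2 = 0.0420
I = 0.4661


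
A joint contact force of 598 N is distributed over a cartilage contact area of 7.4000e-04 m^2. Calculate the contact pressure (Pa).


P = F / A
P = 598 / 7.4000e-04
P = 808108.1081


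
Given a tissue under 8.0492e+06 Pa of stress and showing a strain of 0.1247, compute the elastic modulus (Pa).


E = stress / strain
E = 8.0492e+06 / 0.1247
E = 6.4549e+07


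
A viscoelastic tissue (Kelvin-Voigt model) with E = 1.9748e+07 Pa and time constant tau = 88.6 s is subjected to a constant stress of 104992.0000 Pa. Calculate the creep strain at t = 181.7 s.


epsilon(t) = (sigma/E) * (1 - exp(-t/tau))
sigma/E = 104992.0000 / 1.9748e+07 = 0.0053
exp(-t/tau) = exp(-181.7 / 88.6) = 0.1286
epsilon = 0.0053 * (1 - 0.1286)
epsilon = 0.0046


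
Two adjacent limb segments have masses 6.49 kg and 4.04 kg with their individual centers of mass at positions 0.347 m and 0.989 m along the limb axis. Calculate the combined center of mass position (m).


COM = (m1*x1 + m2*x2) / (m1 + m2)
COM = (6.49*0.347 + 4.04*0.989) / (6.49 + 4.04)
Numerator = 6.2476
Denominator = 10.5300
COM = 0.5933


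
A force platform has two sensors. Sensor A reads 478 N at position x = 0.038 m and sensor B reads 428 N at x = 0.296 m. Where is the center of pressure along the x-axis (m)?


COP_x = (F1*x1 + F2*x2) / (F1 + F2)
COP_x = (478*0.038 + 428*0.296) / (478 + 428)
Numerator = 144.8520
Denominator = 906
COP_x = 0.1599


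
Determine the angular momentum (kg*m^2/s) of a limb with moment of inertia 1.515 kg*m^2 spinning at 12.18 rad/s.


L = I * omega
L = 1.515 * 12.18
L = 18.4527


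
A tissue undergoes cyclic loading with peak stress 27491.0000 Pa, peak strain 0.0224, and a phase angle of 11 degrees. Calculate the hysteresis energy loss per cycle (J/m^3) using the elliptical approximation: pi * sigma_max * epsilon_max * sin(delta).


E_loss = pi * sigma_max * epsilon_max * sin(delta)
delta = 11 deg = 0.1920 rad
sin(delta) = 0.1908
E_loss = pi * 27491.0000 * 0.0224 * 0.1908
E_loss = 369.1367


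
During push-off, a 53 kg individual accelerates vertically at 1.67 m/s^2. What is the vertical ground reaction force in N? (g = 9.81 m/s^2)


GRF = m * (g + a)
GRF = 53 * (9.81 + 1.67)
GRF = 53 * 11.4800
GRF = 608.4400


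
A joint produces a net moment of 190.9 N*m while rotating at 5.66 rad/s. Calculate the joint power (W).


P = M * omega
P = 190.9 * 5.66
P = 1080.4940


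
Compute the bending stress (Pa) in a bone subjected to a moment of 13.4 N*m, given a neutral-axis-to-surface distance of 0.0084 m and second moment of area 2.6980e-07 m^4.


sigma = M * c / I
sigma = 13.4 * 0.0084 / 2.6980e-07
M * c = 0.1126
sigma = 417197.9244


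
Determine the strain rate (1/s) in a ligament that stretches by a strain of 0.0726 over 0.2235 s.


strain_rate = delta_strain / delta_t
strain_rate = 0.0726 / 0.2235
strain_rate = 0.3248


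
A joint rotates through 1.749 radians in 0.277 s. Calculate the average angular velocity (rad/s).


omega = delta_theta / delta_t
omega = 1.749 / 0.277
omega = 6.3141


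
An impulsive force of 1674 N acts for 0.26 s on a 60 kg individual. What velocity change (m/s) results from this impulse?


J = F * dt = 1674 * 0.26 = 435.2400 N*s
delta_v = J / m
delta_v = 435.2400 / 60
delta_v = 7.2540


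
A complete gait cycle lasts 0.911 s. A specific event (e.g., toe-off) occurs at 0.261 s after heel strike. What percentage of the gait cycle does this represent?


pct = (event_time / cycle_time) * 100
pct = (0.261 / 0.911) * 100
ratio = 0.2865
pct = 28.6498


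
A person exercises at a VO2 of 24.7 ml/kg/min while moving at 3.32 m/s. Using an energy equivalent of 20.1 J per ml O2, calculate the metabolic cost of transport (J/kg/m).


Power per kg = VO2 * 20.1 / 60
Power per kg = 24.7 * 20.1 / 60 = 8.2745 W/kg
Cost = power_per_kg / speed
Cost = 8.2745 / 3.32
Cost = 2.4923


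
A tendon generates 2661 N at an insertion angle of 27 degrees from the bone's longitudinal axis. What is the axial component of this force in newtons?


F_eff = F_tendon * cos(theta)
theta = 27 deg = 0.4712 rad
cos(theta) = 0.8910
F_eff = 2661 * 0.8910
F_eff = 2370.9684


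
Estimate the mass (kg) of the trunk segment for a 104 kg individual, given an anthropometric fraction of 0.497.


m_segment = body_mass * fraction
m_segment = 104 * 0.497
m_segment = 51.6880


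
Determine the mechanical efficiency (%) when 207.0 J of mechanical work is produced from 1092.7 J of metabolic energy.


eta = (W_mech / E_meta) * 100
eta = (207.0 / 1092.7) * 100
ratio = 0.1894
eta = 18.9439


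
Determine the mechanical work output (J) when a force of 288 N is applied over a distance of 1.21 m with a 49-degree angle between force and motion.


W = F * d * cos(theta)
theta = 49 deg = 0.8552 rad
cos(theta) = 0.6561
W = 288 * 1.21 * 0.6561
W = 228.6235


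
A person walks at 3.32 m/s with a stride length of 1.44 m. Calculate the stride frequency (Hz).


f = v / stride_length
f = 3.32 / 1.44
f = 2.3056


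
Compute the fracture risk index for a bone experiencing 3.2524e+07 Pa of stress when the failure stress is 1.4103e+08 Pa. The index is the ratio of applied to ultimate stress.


FRI = applied / ultimate
FRI = 3.2524e+07 / 1.4103e+08
FRI = 0.2306


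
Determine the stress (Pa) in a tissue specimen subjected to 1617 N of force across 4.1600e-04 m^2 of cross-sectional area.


stress = F / A
stress = 1617 / 4.1600e-04
stress = 3.8870e+06


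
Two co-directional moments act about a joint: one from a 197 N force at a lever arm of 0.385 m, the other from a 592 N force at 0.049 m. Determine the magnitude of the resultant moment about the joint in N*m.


M = F1 * d1 + F2 * d2
M = 197 * 0.385 + 592 * 0.049
M = 75.8450 + 29.0080
M = 104.8530


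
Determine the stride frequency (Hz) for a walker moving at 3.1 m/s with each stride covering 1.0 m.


f = v / stride_length
f = 3.1 / 1.0
f = 3.1000


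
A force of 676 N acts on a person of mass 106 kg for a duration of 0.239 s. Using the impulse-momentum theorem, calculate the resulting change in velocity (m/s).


J = F * dt = 676 * 0.239 = 161.5640 N*s
delta_v = J / m
delta_v = 161.5640 / 106
delta_v = 1.5242


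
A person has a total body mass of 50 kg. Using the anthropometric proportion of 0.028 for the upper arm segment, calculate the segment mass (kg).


m_segment = body_mass * fraction
m_segment = 50 * 0.028
m_segment = 1.4000


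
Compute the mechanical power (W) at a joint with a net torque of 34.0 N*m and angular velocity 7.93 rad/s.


P = M * omega
P = 34.0 * 7.93
P = 269.6200


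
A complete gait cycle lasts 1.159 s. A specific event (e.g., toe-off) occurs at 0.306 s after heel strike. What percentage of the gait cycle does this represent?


pct = (event_time / cycle_time) * 100
pct = (0.306 / 1.159) * 100
ratio = 0.2640
pct = 26.4021


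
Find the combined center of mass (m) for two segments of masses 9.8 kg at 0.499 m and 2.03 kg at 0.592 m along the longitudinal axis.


COM = (m1*x1 + m2*x2) / (m1 + m2)
COM = (9.8*0.499 + 2.03*0.592) / (9.8 + 2.03)
Numerator = 6.0920
Denominator = 11.8300
COM = 0.5150


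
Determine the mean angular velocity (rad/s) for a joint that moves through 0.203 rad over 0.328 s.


omega = delta_theta / delta_t
omega = 0.203 / 0.328
omega = 0.6189


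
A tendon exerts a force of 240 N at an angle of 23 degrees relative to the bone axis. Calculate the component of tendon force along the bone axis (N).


F_eff = F_tendon * cos(theta)
theta = 23 deg = 0.4014 rad
cos(theta) = 0.9205
F_eff = 240 * 0.9205
F_eff = 220.9212


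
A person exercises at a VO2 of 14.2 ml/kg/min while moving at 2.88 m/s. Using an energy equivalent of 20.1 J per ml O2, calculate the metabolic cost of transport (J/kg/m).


Power per kg = VO2 * 20.1 / 60
Power per kg = 14.2 * 20.1 / 60 = 4.7570 W/kg
Cost = power_per_kg / speed
Cost = 4.7570 / 2.88
Cost = 1.6517


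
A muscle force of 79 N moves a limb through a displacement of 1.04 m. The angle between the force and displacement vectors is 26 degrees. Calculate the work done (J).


W = F * d * cos(theta)
theta = 26 deg = 0.4538 rad
cos(theta) = 0.8988
W = 79 * 1.04 * 0.8988
W = 73.8449


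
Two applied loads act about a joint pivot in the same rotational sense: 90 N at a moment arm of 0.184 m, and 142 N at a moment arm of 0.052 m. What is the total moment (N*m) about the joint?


M = F1 * d1 + F2 * d2
M = 90 * 0.184 + 142 * 0.052
M = 16.5600 + 7.3840
M = 23.9440


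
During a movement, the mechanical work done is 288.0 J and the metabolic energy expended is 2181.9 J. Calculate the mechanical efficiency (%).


eta = (W_mech / E_meta) * 100
eta = (288.0 / 2181.9) * 100
ratio = 0.1320
eta = 13.1995


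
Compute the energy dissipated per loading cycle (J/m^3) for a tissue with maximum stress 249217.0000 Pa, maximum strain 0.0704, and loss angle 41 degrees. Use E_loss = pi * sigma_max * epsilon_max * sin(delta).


E_loss = pi * sigma_max * epsilon_max * sin(delta)
delta = 41 deg = 0.7156 rad
sin(delta) = 0.6561
E_loss = pi * 249217.0000 * 0.0704 * 0.6561
E_loss = 36161.2232


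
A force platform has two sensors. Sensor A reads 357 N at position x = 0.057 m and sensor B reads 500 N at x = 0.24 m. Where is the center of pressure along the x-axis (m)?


COP_x = (F1*x1 + F2*x2) / (F1 + F2)
COP_x = (357*0.057 + 500*0.24) / (357 + 500)
Numerator = 140.3490
Denominator = 857
COP_x = 0.1638


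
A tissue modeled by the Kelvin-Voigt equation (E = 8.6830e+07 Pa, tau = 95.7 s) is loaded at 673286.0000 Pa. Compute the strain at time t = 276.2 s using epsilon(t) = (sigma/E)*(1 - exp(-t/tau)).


epsilon(t) = (sigma/E) * (1 - exp(-t/tau))
sigma/E = 673286.0000 / 8.6830e+07 = 0.0078
exp(-t/tau) = exp(-276.2 / 95.7) = 0.0558
epsilon = 0.0078 * (1 - 0.0558)
epsilon = 0.0073


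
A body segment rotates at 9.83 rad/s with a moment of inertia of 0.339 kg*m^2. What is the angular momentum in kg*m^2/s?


L = I * omega
L = 0.339 * 9.83
L = 3.3324


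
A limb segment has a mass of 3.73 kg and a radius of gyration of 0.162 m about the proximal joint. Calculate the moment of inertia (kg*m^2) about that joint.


I = m * k^2
I = 3.73 * 0.162^2
k^2 = 0.0262
I = 0.0979


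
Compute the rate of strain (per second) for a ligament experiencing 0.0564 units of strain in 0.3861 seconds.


strain_rate = delta_strain / delta_t
strain_rate = 0.0564 / 0.3861
strain_rate = 0.1461


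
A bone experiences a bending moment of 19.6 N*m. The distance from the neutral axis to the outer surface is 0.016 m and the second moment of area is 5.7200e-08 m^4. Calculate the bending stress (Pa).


sigma = M * c / I
sigma = 19.6 * 0.016 / 5.7200e-08
M * c = 0.3136
sigma = 5.4825e+06


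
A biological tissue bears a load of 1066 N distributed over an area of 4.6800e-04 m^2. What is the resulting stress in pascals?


stress = F / A
stress = 1066 / 4.6800e-04
stress = 2.2778e+06


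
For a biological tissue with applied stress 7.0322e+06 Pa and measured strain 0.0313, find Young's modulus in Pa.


E = stress / strain
E = 7.0322e+06 / 0.0313
E = 2.2467e+08


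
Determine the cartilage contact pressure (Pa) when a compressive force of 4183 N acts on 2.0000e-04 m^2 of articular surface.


P = F / A
P = 4183 / 2.0000e-04
P = 2.0915e+07


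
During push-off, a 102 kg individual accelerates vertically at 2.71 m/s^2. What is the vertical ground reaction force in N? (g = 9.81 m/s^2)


GRF = m * (g + a)
GRF = 102 * (9.81 + 2.71)
GRF = 102 * 12.5200
GRF = 1277.0400


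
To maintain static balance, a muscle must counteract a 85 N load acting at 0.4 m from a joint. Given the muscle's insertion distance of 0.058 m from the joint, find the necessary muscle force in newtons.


F_muscle = W * d_load / d_muscle
F_muscle = 85 * 0.4 / 0.058
Numerator = 34.0000
F_muscle = 586.2069


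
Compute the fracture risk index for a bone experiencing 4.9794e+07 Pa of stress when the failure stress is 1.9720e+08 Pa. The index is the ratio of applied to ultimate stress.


FRI = applied / ultimate
FRI = 4.9794e+07 / 1.9720e+08
FRI = 0.2525


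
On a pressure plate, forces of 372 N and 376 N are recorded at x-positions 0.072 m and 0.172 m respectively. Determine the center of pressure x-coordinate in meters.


COP_x = (F1*x1 + F2*x2) / (F1 + F2)
COP_x = (372*0.072 + 376*0.172) / (372 + 376)
Numerator = 91.4560
Denominator = 748
COP_x = 0.1223


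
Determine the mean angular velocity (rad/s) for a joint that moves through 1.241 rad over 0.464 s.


omega = delta_theta / delta_t
omega = 1.241 / 0.464
omega = 2.6746


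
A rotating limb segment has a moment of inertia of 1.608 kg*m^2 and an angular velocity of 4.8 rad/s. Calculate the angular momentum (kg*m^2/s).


L = I * omega
L = 1.608 * 4.8
L = 7.7184


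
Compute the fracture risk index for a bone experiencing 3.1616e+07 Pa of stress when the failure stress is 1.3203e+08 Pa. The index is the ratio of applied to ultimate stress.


FRI = applied / ultimate
FRI = 3.1616e+07 / 1.3203e+08
FRI = 0.2395


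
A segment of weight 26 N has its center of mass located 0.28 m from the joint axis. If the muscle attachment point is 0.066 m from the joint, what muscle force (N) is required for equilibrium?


F_muscle = W * d_load / d_muscle
F_muscle = 26 * 0.28 / 0.066
Numerator = 7.2800
F_muscle = 110.3030


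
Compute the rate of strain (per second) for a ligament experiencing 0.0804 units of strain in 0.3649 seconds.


strain_rate = delta_strain / delta_t
strain_rate = 0.0804 / 0.3649
strain_rate = 0.2203


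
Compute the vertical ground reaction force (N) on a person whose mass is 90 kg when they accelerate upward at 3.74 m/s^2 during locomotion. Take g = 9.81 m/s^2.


GRF = m * (g + a)
GRF = 90 * (9.81 + 3.74)
GRF = 90 * 13.5500
GRF = 1219.5000


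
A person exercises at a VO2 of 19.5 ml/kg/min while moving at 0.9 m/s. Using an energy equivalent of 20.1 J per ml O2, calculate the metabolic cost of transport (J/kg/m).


Power per kg = VO2 * 20.1 / 60
Power per kg = 19.5 * 20.1 / 60 = 6.5325 W/kg
Cost = power_per_kg / speed
Cost = 6.5325 / 0.9
Cost = 7.2583


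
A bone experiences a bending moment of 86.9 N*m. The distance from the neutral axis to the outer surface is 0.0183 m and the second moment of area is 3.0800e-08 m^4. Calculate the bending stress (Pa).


sigma = M * c / I
sigma = 86.9 * 0.0183 / 3.0800e-08
M * c = 1.5903
sigma = 5.1632e+07


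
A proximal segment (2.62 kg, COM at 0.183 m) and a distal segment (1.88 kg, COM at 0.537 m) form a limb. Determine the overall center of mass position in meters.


COM = (m1*x1 + m2*x2) / (m1 + m2)
COM = (2.62*0.183 + 1.88*0.537) / (2.62 + 1.88)
Numerator = 1.4890
Denominator = 4.5000
COM = 0.3309


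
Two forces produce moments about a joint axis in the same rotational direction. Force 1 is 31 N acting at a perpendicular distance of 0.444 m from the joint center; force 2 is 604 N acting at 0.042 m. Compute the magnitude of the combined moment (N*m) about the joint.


M = F1 * d1 + F2 * d2
M = 31 * 0.444 + 604 * 0.042
M = 13.7640 + 25.3680
M = 39.1320


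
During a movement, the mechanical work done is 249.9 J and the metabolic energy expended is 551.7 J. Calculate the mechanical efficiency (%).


eta = (W_mech / E_meta) * 100
eta = (249.9 / 551.7) * 100
ratio = 0.4530
eta = 45.2964


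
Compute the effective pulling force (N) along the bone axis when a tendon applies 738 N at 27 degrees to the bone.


F_eff = F_tendon * cos(theta)
theta = 27 deg = 0.4712 rad
cos(theta) = 0.8910
F_eff = 738 * 0.8910
F_eff = 657.5628


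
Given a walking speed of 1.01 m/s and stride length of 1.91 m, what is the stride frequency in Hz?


f = v / stride_length
f = 1.01 / 1.91
f = 0.5288


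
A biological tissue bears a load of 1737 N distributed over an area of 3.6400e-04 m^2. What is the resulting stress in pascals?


stress = F / A
stress = 1737 / 3.6400e-04
stress = 4.7720e+06


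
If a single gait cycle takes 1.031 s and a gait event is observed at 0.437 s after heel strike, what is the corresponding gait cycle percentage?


pct = (event_time / cycle_time) * 100
pct = (0.437 / 1.031) * 100
ratio = 0.4239
pct = 42.3860


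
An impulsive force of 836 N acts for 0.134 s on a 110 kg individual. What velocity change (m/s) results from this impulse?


J = F * dt = 836 * 0.134 = 112.0240 N*s
delta_v = J / m
delta_v = 112.0240 / 110
delta_v = 1.0184


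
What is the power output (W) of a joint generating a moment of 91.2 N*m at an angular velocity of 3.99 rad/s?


P = M * omega
P = 91.2 * 3.99
P = 363.8880


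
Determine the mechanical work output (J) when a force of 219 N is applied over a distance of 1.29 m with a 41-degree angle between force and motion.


W = F * d * cos(theta)
theta = 41 deg = 0.7156 rad
cos(theta) = 0.7547
W = 219 * 1.29 * 0.7547
W = 213.2130


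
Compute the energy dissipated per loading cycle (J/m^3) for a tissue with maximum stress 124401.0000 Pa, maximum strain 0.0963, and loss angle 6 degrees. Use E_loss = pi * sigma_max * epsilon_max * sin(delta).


E_loss = pi * sigma_max * epsilon_max * sin(delta)
delta = 6 deg = 0.1047 rad
sin(delta) = 0.1045
E_loss = pi * 124401.0000 * 0.0963 * 0.1045
E_loss = 3934.0022


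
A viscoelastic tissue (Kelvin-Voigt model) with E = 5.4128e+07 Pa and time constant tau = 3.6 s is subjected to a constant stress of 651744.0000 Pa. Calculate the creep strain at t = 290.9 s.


epsilon(t) = (sigma/E) * (1 - exp(-t/tau))
sigma/E = 651744.0000 / 5.4128e+07 = 0.0120
exp(-t/tau) = exp(-290.9 / 3.6) = 8.0648e-36
epsilon = 0.0120 * (1 - 8.0648e-36)
epsilon = 0.0120


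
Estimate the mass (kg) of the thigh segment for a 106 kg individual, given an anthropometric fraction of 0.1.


m_segment = body_mass * fraction
m_segment = 106 * 0.1
m_segment = 10.6000


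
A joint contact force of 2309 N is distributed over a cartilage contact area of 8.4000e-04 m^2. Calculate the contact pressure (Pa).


P = F / A
P = 2309 / 8.4000e-04
P = 2.7488e+06


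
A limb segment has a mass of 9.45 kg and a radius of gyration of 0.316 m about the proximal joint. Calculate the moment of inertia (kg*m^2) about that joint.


I = m * k^2
I = 9.45 * 0.316^2
k^2 = 0.0999
I = 0.9436


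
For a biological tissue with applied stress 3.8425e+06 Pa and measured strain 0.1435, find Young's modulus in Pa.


E = stress / strain
E = 3.8425e+06 / 0.1435
E = 2.6777e+07


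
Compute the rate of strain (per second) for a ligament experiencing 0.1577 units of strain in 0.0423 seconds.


strain_rate = delta_strain / delta_t
strain_rate = 0.1577 / 0.0423
strain_rate = 3.7281


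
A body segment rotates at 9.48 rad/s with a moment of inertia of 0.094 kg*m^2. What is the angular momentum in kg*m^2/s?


L = I * omega
L = 0.094 * 9.48
L = 0.8911


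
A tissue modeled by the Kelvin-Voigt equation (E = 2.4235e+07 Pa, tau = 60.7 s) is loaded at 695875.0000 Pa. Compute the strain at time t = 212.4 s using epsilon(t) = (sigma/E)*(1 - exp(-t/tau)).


epsilon(t) = (sigma/E) * (1 - exp(-t/tau))
sigma/E = 695875.0000 / 2.4235e+07 = 0.0287
exp(-t/tau) = exp(-212.4 / 60.7) = 0.0302
epsilon = 0.0287 * (1 - 0.0302)
epsilon = 0.0278


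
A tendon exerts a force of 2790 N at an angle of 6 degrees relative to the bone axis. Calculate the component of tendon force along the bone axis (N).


F_eff = F_tendon * cos(theta)
theta = 6 deg = 0.1047 rad
cos(theta) = 0.9945
F_eff = 2790 * 0.9945
F_eff = 2774.7161


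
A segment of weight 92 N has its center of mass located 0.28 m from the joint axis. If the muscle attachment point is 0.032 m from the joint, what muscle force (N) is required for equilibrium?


F_muscle = W * d_load / d_muscle
F_muscle = 92 * 0.28 / 0.032
Numerator = 25.7600
F_muscle = 805.0000


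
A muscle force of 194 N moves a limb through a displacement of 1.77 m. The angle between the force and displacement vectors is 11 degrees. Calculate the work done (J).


W = F * d * cos(theta)
theta = 11 deg = 0.1920 rad
cos(theta) = 0.9816
W = 194 * 1.77 * 0.9816
W = 337.0711


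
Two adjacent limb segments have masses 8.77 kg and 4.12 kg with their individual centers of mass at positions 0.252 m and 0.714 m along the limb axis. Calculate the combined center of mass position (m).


COM = (m1*x1 + m2*x2) / (m1 + m2)
COM = (8.77*0.252 + 4.12*0.714) / (8.77 + 4.12)
Numerator = 5.1517
Denominator = 12.8900
COM = 0.3997


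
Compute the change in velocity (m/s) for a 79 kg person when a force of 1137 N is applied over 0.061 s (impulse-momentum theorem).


J = F * dt = 1137 * 0.061 = 69.3570 N*s
delta_v = J / m
delta_v = 69.3570 / 79
delta_v = 0.8779


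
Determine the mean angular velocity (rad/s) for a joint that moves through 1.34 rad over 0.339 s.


omega = delta_theta / delta_t
omega = 1.34 / 0.339
omega = 3.9528


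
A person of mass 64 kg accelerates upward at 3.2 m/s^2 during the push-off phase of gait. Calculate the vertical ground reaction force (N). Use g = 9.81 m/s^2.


GRF = m * (g + a)
GRF = 64 * (9.81 + 3.2)
GRF = 64 * 13.0100
GRF = 832.6400


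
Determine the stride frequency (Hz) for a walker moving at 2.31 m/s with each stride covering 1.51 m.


f = v / stride_length
f = 2.31 / 1.51
f = 1.5298


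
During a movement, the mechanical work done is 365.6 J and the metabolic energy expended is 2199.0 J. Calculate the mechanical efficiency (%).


eta = (W_mech / E_meta) * 100
eta = (365.6 / 2199.0) * 100
ratio = 0.1663
eta = 16.6257


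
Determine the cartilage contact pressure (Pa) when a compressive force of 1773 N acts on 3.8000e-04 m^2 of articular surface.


P = F / A
P = 1773 / 3.8000e-04
P = 4.6658e+06


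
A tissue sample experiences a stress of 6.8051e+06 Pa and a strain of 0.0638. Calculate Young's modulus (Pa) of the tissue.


E = stress / strain
E = 6.8051e+06 / 0.0638
E = 1.0666e+08


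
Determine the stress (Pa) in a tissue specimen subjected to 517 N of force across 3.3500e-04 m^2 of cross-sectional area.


stress = F / A
stress = 517 / 3.3500e-04
stress = 1.5433e+06


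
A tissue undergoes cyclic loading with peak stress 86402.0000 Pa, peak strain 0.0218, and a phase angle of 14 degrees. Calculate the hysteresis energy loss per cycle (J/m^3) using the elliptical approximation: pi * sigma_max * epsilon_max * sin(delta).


E_loss = pi * sigma_max * epsilon_max * sin(delta)
delta = 14 deg = 0.2443 rad
sin(delta) = 0.2419
E_loss = pi * 86402.0000 * 0.0218 * 0.2419
E_loss = 1431.5461


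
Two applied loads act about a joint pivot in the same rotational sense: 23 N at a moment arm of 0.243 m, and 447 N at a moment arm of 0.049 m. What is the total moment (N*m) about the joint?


M = F1 * d1 + F2 * d2
M = 23 * 0.243 + 447 * 0.049
M = 5.5890 + 21.9030
M = 27.4920


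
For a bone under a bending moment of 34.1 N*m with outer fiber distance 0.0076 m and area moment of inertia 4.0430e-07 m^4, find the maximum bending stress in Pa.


sigma = M * c / I
sigma = 34.1 * 0.0076 / 4.0430e-07
M * c = 0.2592
sigma = 641009.1516


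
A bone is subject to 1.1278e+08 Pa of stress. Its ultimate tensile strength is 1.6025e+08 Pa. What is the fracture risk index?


FRI = applied / ultimate
FRI = 1.1278e+08 / 1.6025e+08
FRI = 0.7038


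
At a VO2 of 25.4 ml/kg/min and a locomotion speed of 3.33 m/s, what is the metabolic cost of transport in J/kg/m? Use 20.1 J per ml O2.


Power per kg = VO2 * 20.1 / 60
Power per kg = 25.4 * 20.1 / 60 = 8.5090 W/kg
Cost = power_per_kg / speed
Cost = 8.5090 / 3.33
Cost = 2.5553


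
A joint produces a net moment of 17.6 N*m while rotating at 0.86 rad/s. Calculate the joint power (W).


P = M * omega
P = 17.6 * 0.86
P = 15.1360


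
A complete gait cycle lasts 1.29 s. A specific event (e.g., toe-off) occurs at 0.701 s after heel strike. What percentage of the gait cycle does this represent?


pct = (event_time / cycle_time) * 100
pct = (0.701 / 1.29) * 100
ratio = 0.5434
pct = 54.3411


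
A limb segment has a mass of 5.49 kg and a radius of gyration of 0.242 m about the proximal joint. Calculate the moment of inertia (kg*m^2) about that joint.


I = m * k^2
I = 5.49 * 0.242^2
k^2 = 0.0586
I = 0.3215


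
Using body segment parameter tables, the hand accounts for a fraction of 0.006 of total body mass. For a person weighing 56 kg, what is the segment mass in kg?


m_segment = body_mass * fraction
m_segment = 56 * 0.006
m_segment = 0.3360


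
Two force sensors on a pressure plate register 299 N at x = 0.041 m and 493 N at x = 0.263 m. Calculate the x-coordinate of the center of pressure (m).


COP_x = (F1*x1 + F2*x2) / (F1 + F2)
COP_x = (299*0.041 + 493*0.263) / (299 + 493)
Numerator = 141.9180
Denominator = 792
COP_x = 0.1792


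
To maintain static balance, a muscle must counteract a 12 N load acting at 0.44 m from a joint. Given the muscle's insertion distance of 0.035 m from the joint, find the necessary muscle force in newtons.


F_muscle = W * d_load / d_muscle
F_muscle = 12 * 0.44 / 0.035
Numerator = 5.2800
F_muscle = 150.8571


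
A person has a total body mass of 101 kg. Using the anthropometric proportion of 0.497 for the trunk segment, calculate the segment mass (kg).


m_segment = body_mass * fraction
m_segment = 101 * 0.497
m_segment = 50.1970


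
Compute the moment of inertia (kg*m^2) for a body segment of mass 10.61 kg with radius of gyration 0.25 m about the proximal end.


I = m * k^2
I = 10.61 * 0.25^2
k^2 = 0.0625
I = 0.6631


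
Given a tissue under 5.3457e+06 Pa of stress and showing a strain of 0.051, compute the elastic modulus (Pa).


E = stress / strain
E = 5.3457e+06 / 0.051
E = 1.0482e+08


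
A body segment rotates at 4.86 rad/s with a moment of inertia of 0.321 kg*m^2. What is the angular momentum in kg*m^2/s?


L = I * omega
L = 0.321 * 4.86
L = 1.5601


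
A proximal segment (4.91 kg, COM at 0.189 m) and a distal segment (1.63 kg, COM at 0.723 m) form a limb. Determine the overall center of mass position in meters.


COM = (m1*x1 + m2*x2) / (m1 + m2)
COM = (4.91*0.189 + 1.63*0.723) / (4.91 + 1.63)
Numerator = 2.1065
Denominator = 6.5400
COM = 0.3221


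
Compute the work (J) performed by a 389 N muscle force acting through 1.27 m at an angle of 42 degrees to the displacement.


W = F * d * cos(theta)
theta = 42 deg = 0.7330 rad
cos(theta) = 0.7431
W = 389 * 1.27 * 0.7431
W = 367.1358


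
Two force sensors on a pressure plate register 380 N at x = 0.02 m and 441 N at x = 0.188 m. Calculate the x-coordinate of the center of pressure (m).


COP_x = (F1*x1 + F2*x2) / (F1 + F2)
COP_x = (380*0.02 + 441*0.188) / (380 + 441)
Numerator = 90.5080
Denominator = 821
COP_x = 0.1102


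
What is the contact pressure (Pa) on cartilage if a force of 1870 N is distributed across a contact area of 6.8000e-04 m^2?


P = F / A
P = 1870 / 6.8000e-04
P = 2.7500e+06


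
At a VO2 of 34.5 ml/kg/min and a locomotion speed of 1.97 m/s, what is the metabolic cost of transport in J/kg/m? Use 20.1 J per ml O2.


Power per kg = VO2 * 20.1 / 60
Power per kg = 34.5 * 20.1 / 60 = 11.5575 W/kg
Cost = power_per_kg / speed
Cost = 11.5575 / 1.97
Cost = 5.8668


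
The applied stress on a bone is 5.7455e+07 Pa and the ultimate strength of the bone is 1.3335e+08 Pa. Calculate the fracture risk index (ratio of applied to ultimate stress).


FRI = applied / ultimate
FRI = 5.7455e+07 / 1.3335e+08
FRI = 0.4309


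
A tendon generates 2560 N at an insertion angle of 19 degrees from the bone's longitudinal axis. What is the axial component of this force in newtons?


F_eff = F_tendon * cos(theta)
theta = 19 deg = 0.3316 rad
cos(theta) = 0.9455
F_eff = 2560 * 0.9455
F_eff = 2420.5276


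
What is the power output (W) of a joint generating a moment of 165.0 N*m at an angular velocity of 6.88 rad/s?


P = M * omega
P = 165.0 * 6.88
P = 1135.2000


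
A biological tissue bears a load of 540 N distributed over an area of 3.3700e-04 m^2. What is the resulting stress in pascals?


stress = F / A
stress = 540 / 3.3700e-04
stress = 1.6024e+06


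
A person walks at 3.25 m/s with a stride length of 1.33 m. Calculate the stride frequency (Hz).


f = v / stride_length
f = 3.25 / 1.33
f = 2.4436


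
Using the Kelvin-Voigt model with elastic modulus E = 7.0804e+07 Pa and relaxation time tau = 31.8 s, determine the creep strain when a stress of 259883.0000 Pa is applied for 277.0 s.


epsilon(t) = (sigma/E) * (1 - exp(-t/tau))
sigma/E = 259883.0000 / 7.0804e+07 = 0.0037
exp(-t/tau) = exp(-277.0 / 31.8) = 1.6481e-04
epsilon = 0.0037 * (1 - 1.6481e-04)
epsilon = 0.0037


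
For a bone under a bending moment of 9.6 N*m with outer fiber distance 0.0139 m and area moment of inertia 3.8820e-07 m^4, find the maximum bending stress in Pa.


sigma = M * c / I
sigma = 9.6 * 0.0139 / 3.8820e-07
M * c = 0.1334
sigma = 343740.3400


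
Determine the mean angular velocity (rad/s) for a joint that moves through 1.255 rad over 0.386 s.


omega = delta_theta / delta_t
omega = 1.255 / 0.386
omega = 3.2513


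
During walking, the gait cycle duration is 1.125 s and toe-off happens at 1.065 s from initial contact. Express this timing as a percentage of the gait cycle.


pct = (event_time / cycle_time) * 100
pct = (1.065 / 1.125) * 100
ratio = 0.9467
pct = 94.6667


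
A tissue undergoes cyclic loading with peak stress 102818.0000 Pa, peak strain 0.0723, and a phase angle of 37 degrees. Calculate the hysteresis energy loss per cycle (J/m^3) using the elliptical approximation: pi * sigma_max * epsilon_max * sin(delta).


E_loss = pi * sigma_max * epsilon_max * sin(delta)
delta = 37 deg = 0.6458 rad
sin(delta) = 0.6018
E_loss = pi * 102818.0000 * 0.0723 * 0.6018
E_loss = 14054.6601


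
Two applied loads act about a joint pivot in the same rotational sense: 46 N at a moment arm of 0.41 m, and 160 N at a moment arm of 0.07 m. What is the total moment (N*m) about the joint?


M = F1 * d1 + F2 * d2
M = 46 * 0.41 + 160 * 0.07
M = 18.8600 + 11.2000
M = 30.0600


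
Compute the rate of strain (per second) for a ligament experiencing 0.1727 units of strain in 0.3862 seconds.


strain_rate = delta_strain / delta_t
strain_rate = 0.1727 / 0.3862
strain_rate = 0.4472


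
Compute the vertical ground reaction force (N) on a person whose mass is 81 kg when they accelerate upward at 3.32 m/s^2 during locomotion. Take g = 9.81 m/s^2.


GRF = m * (g + a)
GRF = 81 * (9.81 + 3.32)
GRF = 81 * 13.1300
GRF = 1063.5300


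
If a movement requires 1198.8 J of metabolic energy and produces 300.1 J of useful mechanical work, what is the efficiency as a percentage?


eta = (W_mech / E_meta) * 100
eta = (300.1 / 1198.8) * 100
ratio = 0.2503
eta = 25.0334


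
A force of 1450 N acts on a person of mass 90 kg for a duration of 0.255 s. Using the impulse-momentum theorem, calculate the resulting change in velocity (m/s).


J = F * dt = 1450 * 0.255 = 369.7500 N*s
delta_v = J / m
delta_v = 369.7500 / 90
delta_v = 4.1083


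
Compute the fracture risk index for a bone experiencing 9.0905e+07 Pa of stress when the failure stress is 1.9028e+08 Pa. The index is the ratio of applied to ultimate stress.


FRI = applied / ultimate
FRI = 9.0905e+07 / 1.9028e+08
FRI = 0.4777


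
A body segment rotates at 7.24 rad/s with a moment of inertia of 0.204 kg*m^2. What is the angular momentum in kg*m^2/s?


L = I * omega
L = 0.204 * 7.24
L = 1.4770


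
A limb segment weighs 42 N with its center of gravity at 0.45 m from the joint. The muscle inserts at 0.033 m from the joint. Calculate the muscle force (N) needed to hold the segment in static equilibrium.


F_muscle = W * d_load / d_muscle
F_muscle = 42 * 0.45 / 0.033
Numerator = 18.9000
F_muscle = 572.7273


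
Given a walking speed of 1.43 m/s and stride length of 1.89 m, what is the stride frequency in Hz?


f = v / stride_length
f = 1.43 / 1.89
f = 0.7566


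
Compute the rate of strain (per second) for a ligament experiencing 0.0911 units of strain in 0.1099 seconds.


strain_rate = delta_strain / delta_t
strain_rate = 0.0911 / 0.1099
strain_rate = 0.8289


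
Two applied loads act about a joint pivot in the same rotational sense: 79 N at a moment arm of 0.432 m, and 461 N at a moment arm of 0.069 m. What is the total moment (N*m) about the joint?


M = F1 * d1 + F2 * d2
M = 79 * 0.432 + 461 * 0.069
M = 34.1280 + 31.8090
M = 65.9370


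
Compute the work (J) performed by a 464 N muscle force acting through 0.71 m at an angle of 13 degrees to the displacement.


W = F * d * cos(theta)
theta = 13 deg = 0.2269 rad
cos(theta) = 0.9744
W = 464 * 0.71 * 0.9744
W = 320.9965


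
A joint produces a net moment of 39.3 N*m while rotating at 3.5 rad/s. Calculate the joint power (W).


P = M * omega
P = 39.3 * 3.5
P = 137.5500


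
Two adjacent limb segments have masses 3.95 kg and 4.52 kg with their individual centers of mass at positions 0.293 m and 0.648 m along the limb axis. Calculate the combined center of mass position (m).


COM = (m1*x1 + m2*x2) / (m1 + m2)
COM = (3.95*0.293 + 4.52*0.648) / (3.95 + 4.52)
Numerator = 4.0863
Denominator = 8.4700
COM = 0.4824


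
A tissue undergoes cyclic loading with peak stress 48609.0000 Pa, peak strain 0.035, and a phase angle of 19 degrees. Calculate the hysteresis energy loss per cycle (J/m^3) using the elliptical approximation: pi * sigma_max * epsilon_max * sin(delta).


E_loss = pi * sigma_max * epsilon_max * sin(delta)
delta = 19 deg = 0.3316 rad
sin(delta) = 0.3256
E_loss = pi * 48609.0000 * 0.035 * 0.3256
E_loss = 1740.1093


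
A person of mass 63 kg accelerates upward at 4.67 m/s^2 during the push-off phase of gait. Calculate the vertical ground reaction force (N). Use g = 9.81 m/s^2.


GRF = m * (g + a)
GRF = 63 * (9.81 + 4.67)
GRF = 63 * 14.4800
GRF = 912.2400


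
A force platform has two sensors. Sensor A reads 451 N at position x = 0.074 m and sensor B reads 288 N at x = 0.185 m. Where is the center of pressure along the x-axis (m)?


COP_x = (F1*x1 + F2*x2) / (F1 + F2)
COP_x = (451*0.074 + 288*0.185) / (451 + 288)
Numerator = 86.6540
Denominator = 739
COP_x = 0.1173


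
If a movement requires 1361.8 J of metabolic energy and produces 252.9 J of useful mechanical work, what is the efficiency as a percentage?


eta = (W_mech / E_meta) * 100
eta = (252.9 / 1361.8) * 100
ratio = 0.1857
eta = 18.5710


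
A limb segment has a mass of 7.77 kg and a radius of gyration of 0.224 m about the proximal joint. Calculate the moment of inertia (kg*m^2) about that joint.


I = m * k^2
I = 7.77 * 0.224^2
k^2 = 0.0502
I = 0.3899


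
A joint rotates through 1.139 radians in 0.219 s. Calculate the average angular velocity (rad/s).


omega = delta_theta / delta_t
omega = 1.139 / 0.219
omega = 5.2009


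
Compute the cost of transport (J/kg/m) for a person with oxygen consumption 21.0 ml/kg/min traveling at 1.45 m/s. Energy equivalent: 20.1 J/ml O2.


Power per kg = VO2 * 20.1 / 60
Power per kg = 21.0 * 20.1 / 60 = 7.0350 W/kg
Cost = power_per_kg / speed
Cost = 7.0350 / 1.45
Cost = 4.8517


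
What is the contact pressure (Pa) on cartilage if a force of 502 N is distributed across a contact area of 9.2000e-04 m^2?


P = F / A
P = 502 / 9.2000e-04
P = 545652.1739


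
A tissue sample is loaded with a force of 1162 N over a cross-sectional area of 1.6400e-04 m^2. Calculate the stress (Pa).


stress = F / A
stress = 1162 / 1.6400e-04
stress = 7.0854e+06


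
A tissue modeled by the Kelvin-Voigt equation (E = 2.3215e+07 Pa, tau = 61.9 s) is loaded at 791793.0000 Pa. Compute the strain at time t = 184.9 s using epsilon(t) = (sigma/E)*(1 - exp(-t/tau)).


epsilon(t) = (sigma/E) * (1 - exp(-t/tau))
sigma/E = 791793.0000 / 2.3215e+07 = 0.0341
exp(-t/tau) = exp(-184.9 / 61.9) = 0.0504
epsilon = 0.0341 * (1 - 0.0504)
epsilon = 0.0324


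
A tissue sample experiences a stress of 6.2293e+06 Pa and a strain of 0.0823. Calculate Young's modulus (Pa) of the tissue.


E = stress / strain
E = 6.2293e+06 / 0.0823
E = 7.5690e+07


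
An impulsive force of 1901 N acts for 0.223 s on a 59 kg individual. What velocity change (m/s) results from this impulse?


J = F * dt = 1901 * 0.223 = 423.9230 N*s
delta_v = J / m
delta_v = 423.9230 / 59
delta_v = 7.1851


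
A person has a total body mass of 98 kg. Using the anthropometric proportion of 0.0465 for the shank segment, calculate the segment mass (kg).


m_segment = body_mass * fraction
m_segment = 98 * 0.0465
m_segment = 4.5570


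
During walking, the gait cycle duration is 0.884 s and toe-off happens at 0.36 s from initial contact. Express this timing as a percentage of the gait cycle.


pct = (event_time / cycle_time) * 100
pct = (0.36 / 0.884) * 100
ratio = 0.4072
pct = 40.7240
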